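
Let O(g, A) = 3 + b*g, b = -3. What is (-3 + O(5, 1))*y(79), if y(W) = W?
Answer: -1185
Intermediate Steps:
O(g, A) = 3 - 3*g
(-3 + O(5, 1))*y(79) = (-3 + (3 - 3*5))*79 = (-3 + (3 - 15))*79 = (-3 - 12)*79 = -15*79 = -1185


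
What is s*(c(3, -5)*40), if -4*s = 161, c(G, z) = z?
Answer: 8050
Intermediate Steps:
s = -161/4 (s = -1/4*161 = -161/4 ≈ -40.250)
s*(c(3, -5)*40) = -(-805)*40/4 = -161/4*(-200) = 8050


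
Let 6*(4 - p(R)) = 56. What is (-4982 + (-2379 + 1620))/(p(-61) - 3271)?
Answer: 17223/9829 ≈ 1.7523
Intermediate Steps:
p(R) = -16/3 (p(R) = 4 - ⅙*56 = 4 - 28/3 = -16/3)
(-4982 + (-2379 + 1620))/(p(-61) - 3271) = (-4982 + (-2379 + 1620))/(-16/3 - 3271) = (-4982 - 759)/(-9829/3) = -5741*(-3/9829) = 17223/9829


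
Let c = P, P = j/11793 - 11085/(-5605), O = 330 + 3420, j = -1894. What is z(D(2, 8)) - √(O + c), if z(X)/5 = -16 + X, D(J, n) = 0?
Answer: -80 - √655694408439794121/13219953 ≈ -141.25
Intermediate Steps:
z(X) = -80 + 5*X (z(X) = 5*(-16 + X) = -80 + 5*X)
O = 3750
P = 24021907/13219953 (P = -1894/11793 - 11085/(-5605) = -1894*1/11793 - 11085*(-1/5605) = -1894/11793 + 2217/1121 = 24021907/13219953 ≈ 1.8171)
c = 24021907/13219953 ≈ 1.8171
z(D(2, 8)) - √(O + c) = (-80 + 5*0) - √(3750 + 24021907/13219953) = (-80 + 0) - √(49598845657/13219953) = -80 - √655694408439794121/13219953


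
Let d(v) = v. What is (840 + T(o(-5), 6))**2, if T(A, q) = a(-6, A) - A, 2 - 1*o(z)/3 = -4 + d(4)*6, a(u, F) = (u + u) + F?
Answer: 685584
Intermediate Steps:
a(u, F) = F + 2*u (a(u, F) = 2*u + F = F + 2*u)
o(z) = -54 (o(z) = 6 - 3*(-4 + 4*6) = 6 - 3*(-4 + 24) = 6 - 3*20 = 6 - 60 = -54)
T(A, q) = -12 (T(A, q) = (A + 2*(-6)) - A = (A - 12) - A = (-12 + A) - A = -12)
(840 + T(o(-5), 6))**2 = (840 - 12)**2 = 828**2 = 685584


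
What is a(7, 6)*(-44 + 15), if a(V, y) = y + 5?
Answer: -319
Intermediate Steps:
a(V, y) = 5 + y
a(7, 6)*(-44 + 15) = (5 + 6)*(-44 + 15) = 11*(-29) = -319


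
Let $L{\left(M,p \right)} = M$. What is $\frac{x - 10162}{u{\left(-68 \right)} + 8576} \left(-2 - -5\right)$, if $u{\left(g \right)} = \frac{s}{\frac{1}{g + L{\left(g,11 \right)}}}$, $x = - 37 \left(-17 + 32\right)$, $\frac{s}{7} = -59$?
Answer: $- \frac{32151}{64744} \approx -0.49659$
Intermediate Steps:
$s = -413$ ($s = 7 \left(-59\right) = -413$)
$x = -555$ ($x = \left(-37\right) 15 = -555$)
$u{\left(g \right)} = - 826 g$ ($u{\left(g \right)} = - \frac{413}{\frac{1}{g + g}} = - \frac{413}{\frac{1}{2 g}} = - \frac{413}{\frac{1}{2} \frac{1}{g}} = - 413 \cdot 2 g = - 826 g$)
$\frac{x - 10162}{u{\left(-68 \right)} + 8576} \left(-2 - -5\right) = \frac{-555 - 10162}{\left(-826\right) \left(-68\right) + 8576} \left(-2 - -5\right) = - \frac{10717}{56168 + 8576} \left(-2 + 5\right) = - \frac{10717}{64744} \cdot 3 = \left(-10717\right) \frac{1}{64744} \cdot 3 = \left(- \frac{10717}{64744}\right) 3 = - \frac{32151}{64744}$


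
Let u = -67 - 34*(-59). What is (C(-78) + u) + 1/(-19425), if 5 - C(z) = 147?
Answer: 34906724/19425 ≈ 1797.0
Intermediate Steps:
C(z) = -142 (C(z) = 5 - 1*147 = 5 - 147 = -142)
u = 1939 (u = -67 + 2006 = 1939)
(C(-78) + u) + 1/(-19425) = (-142 + 1939) + 1/(-19425) = 1797 - 1/19425 = 34906724/19425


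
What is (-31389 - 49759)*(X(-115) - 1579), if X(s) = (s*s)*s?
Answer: 123544097192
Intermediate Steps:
X(s) = s³ (X(s) = s²*s = s³)
(-31389 - 49759)*(X(-115) - 1579) = (-31389 - 49759)*((-115)³ - 1579) = -81148*(-1520875 - 1579) = -81148*(-1522454) = 123544097192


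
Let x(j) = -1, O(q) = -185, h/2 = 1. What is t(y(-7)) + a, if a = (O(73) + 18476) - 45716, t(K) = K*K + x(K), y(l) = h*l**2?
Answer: -17822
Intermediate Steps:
h = 2 (h = 2*1 = 2)
y(l) = 2*l**2
t(K) = -1 + K**2 (t(K) = K*K - 1 = K**2 - 1 = -1 + K**2)
a = -27425 (a = (-185 + 18476) - 45716 = 18291 - 45716 = -27425)
t(y(-7)) + a = (-1 + (2*(-7)**2)**2) - 27425 = (-1 + (2*49)**2) - 27425 = (-1 + 98**2) - 27425 = (-1 + 9604) - 27425 = 9603 - 27425 = -17822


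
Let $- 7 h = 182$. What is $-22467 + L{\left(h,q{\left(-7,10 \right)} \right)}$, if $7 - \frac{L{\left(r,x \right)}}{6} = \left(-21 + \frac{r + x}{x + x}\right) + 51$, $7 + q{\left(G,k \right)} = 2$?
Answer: $- \frac{113118}{5} \approx -22624.0$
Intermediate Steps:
$h = -26$ ($h = \left(- \frac{1}{7}\right) 182 = -26$)
$q{\left(G,k \right)} = -5$ ($q{\left(G,k \right)} = -7 + 2 = -5$)
$L{\left(r,x \right)} = -138 - \frac{3 \left(r + x\right)}{x}$ ($L{\left(r,x \right)} = 42 - 6 \left(\left(-21 + \frac{r + x}{x + x}\right) + 51\right) = 42 - 6 \left(\left(-21 + \frac{r + x}{2 x}\right) + 51\right) = 42 - 6 \left(30 + \frac{r + x}{2 x}\right) = 42 - \left(180 + \frac{3 \left(r + x\right)}{x}\right) = -138 - \frac{3 \left(r + x\right)}{x}$)
$-22467 + L{\left(h,q{\left(-7,10 \right)} \right)} = -22467 - \left(141 - \frac{78}{-5}\right) = -22467 - \left(141 - - \frac{78}{5}\right) = -22467 - \frac{783}{5} = - \frac{113118}{5}$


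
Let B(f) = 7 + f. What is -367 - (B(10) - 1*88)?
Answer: -296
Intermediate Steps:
-367 - (B(10) - 1*88) = -367 - ((7 + 10) - 1*88) = -367 - (17 - 88) = -367 - 1*(-71) = -367 + 71 = -296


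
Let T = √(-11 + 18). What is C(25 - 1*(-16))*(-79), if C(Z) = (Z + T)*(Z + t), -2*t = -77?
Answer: -515001/2 - 12561*√7/2 ≈ -2.7412e+5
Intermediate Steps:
t = 77/2 (t = -½*(-77) = 77/2 ≈ 38.500)
T = √7 ≈ 2.6458
C(Z) = (77/2 + Z)*(Z + √7) (C(Z) = (Z + √7)*(Z + 77/2) = (Z + √7)*(77/2 + Z) = (77/2 + Z)*(Z + √7))
C(25 - 1*(-16))*(-79) = ((25 - 1*(-16))² + 77*(25 - 1*(-16))/2 + 77*√7/2 + (25 - 1*(-16))*√7)*(-79) = ((25 + 16)² + 77*(25 + 16)/2 + 77*√7/2 + (25 + 16)*√7)*(-79) = (41² + (77/2)*41 + 77*√7/2 + 41*√7)*(-79) = (1681 + 3157/2 + 77*√7/2 + 41*√7)*(-79) = (6519/2 + 159*√7/2)*(-79) = -515001/2 - 12561*√7/2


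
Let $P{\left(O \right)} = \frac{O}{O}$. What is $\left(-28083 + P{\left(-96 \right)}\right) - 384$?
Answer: $-28466$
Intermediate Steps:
$P{\left(O \right)} = 1$
$\left(-28083 + P{\left(-96 \right)}\right) - 384 = \left(-28083 + 1\right) - 384 = -28082 - 384 = -28466$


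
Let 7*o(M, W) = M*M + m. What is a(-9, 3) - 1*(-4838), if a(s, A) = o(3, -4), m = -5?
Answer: 33870/7 ≈ 4838.6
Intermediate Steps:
o(M, W) = -5/7 + M²/7 (o(M, W) = (M*M - 5)/7 = (M² - 5)/7 = (-5 + M²)/7 = -5/7 + M²/7)
a(s, A) = 4/7 (a(s, A) = -5/7 + (⅐)*3² = -5/7 + (⅐)*9 = -5/7 + 9/7 = 4/7)
a(-9, 3) - 1*(-4838) = 4/7 - 1*(-4838) = 4/7 + 4838 = 33870/7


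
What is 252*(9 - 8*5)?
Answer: -7812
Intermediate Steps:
252*(9 - 8*5) = 252*(9 - 40) = 252*(-31) = -7812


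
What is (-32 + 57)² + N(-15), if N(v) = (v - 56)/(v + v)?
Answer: 18821/30 ≈ 627.37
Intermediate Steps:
N(v) = (-56 + v)/(2*v) (N(v) = (-56 + v)/((2*v)) = (-56 + v)*(1/(2*v)) = (-56 + v)/(2*v))
(-32 + 57)² + N(-15) = (-32 + 57)² + (½)*(-56 - 15)/(-15) = 25² + (½)*(-1/15)*(-71) = 625 + 71/30 = 18821/30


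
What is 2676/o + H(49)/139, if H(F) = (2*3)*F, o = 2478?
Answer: 183416/57407 ≈ 3.1950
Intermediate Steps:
H(F) = 6*F
2676/o + H(49)/139 = 2676/2478 + (6*49)/139 = 2676*(1/2478) + 294*(1/139) = 446/413 + 294/139 = 183416/57407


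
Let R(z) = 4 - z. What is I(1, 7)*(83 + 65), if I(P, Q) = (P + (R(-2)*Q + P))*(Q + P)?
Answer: 52096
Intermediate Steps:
I(P, Q) = (P + Q)*(2*P + 6*Q) (I(P, Q) = (P + ((4 - 1*(-2))*Q + P))*(Q + P) = (P + ((4 + 2)*Q + P))*(P + Q) = (P + (6*Q + P))*(P + Q) = (P + (P + 6*Q))*(P + Q) = (2*P + 6*Q)*(P + Q) = (P + Q)*(2*P + 6*Q))
I(1, 7)*(83 + 65) = (2*1² + 6*7² + 8*1*7)*(83 + 65) = (2*1 + 6*49 + 56)*148 = (2 + 294 + 56)*148 = 352*148 = 52096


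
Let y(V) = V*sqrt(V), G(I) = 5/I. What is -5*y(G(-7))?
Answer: 25*I*sqrt(35)/49 ≈ 3.0184*I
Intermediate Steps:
y(V) = V**(3/2)
-5*y(G(-7)) = -5*5*sqrt(5)*(-I*sqrt(7)/49) = -5*(-5*I*sqrt(35)/49) = -(-25)*I*sqrt(35)/49 = 25*I*sqrt(35)/49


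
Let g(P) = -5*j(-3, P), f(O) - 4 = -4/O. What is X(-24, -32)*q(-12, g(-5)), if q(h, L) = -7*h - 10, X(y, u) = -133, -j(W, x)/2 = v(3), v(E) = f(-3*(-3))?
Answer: -9842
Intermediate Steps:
f(O) = 4 - 4/O
v(E) = 32/9 (v(E) = 4 - 4/((-3*(-3))) = 4 - 4/9 = 32/9)
j(W, x) = -64/9 (j(W, x) = -2*32/9 = -64/9)
g(P) = 320/9 (g(P) = -5*(-64/9) = 320/9)
q(h, L) = -10 - 7*h
X(-24, -32)*q(-12, g(-5)) = -133*(-10 - 7*(-12)) = -133*(-10 + 84) = -133*74 = -9842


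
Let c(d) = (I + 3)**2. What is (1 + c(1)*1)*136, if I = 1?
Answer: 2312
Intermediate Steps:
c(d) = 16 (c(d) = (1 + 3)**2 = 4**2 = 16)
(1 + c(1)*1)*136 = (1 + 16*1)*136 = (1 + 16)*136 = 17*136 = 2312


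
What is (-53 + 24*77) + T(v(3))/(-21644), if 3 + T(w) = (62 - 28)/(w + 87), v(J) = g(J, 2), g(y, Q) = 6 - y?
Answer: 874147109/486990 ≈ 1795.0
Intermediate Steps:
v(J) = 6 - J
T(w) = -3 + 34/(87 + w) (T(w) = -3 + (62 - 28)/(w + 87) = -3 + 34/(87 + w))
(-53 + 24*77) + T(v(3))/(-21644) = (-53 + 24*77) + ((-227 - 3*(6 - 1*3))/(87 + (6 - 1*3)))/(-21644) = (-53 + 1848) + ((-227 - 3*(6 - 3))/(87 + (6 - 3)))*(-1/21644) = 1795 + ((-227 - 3*3)/(87 + 3))*(-1/21644) = 1795 + ((-227 - 9)/90)*(-1/21644) = 1795 + ((1/90)*(-236))*(-1/21644) = 1795 - 118/45*(-1/21644) = 1795 + 59/486990 = 874147109/486990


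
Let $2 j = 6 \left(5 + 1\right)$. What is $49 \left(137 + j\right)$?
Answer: $7595$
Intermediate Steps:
$j = 18$ ($j = \frac{6 \left(5 + 1\right)}{2} = \frac{6 \cdot 6}{2} = \frac{1}{2} \cdot 36 = 18$)
$49 \left(137 + j\right) = 49 \left(137 + 18\right) = 49 \cdot 155 = 7595$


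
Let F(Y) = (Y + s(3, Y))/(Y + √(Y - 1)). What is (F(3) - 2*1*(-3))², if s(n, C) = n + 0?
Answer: 3672/49 - 720*√2/49 ≈ 54.159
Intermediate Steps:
s(n, C) = n
F(Y) = (3 + Y)/(Y + √(-1 + Y)) (F(Y) = (Y + 3)/(Y + √(Y - 1)) = (3 + Y)/(Y + √(-1 + Y)))
(F(3) - 2*1*(-3))² = ((3 + 3)/(3 + √(-1 + 3)) - 2*1*(-3))² = (6/(3 + √2) - 2*(-3))² = (6/(3 + √2) + 6)² = (6 + 6/(3 + √2))²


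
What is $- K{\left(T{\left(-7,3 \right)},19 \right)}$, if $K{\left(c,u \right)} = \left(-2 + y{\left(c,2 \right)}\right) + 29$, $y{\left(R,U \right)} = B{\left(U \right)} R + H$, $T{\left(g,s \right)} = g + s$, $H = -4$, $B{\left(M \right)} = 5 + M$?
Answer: $5$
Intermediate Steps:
$y{\left(R,U \right)} = -4 + R \left(5 + U\right)$ ($y{\left(R,U \right)} = \left(5 + U\right) R - 4 = R \left(5 + U\right) - 4 = -4 + R \left(5 + U\right)$)
$K{\left(c,u \right)} = 23 + 7 c$ ($K{\left(c,u \right)} = \left(-2 + \left(-4 + c \left(5 + 2\right)\right)\right) + 29 = \left(-2 + \left(-4 + c 7\right)\right) + 29 = \left(-2 + \left(-4 + 7 c\right)\right) + 29 = \left(-6 + 7 c\right) + 29 = 23 + 7 c$)
$- K{\left(T{\left(-7,3 \right)},19 \right)} = - (23 + 7 \left(-7 + 3\right)) = - (23 + 7 \left(-4\right)) = - (23 - 28) = \left(-1\right) \left(-5\right) = 5$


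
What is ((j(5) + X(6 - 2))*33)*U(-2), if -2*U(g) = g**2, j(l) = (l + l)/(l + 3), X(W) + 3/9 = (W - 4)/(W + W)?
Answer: -121/2 ≈ -60.500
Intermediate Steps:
X(W) = -1/3 + (-4 + W)/(2*W) (X(W) = -1/3 + (W - 4)/(W + W) = -1/3 + (-4 + W)/((2*W)) = -1/3 + (-4 + W)*(1/(2*W)) = -1/3 + (-4 + W)/(2*W))
j(l) = 2*l/(3 + l) (j(l) = (2*l)/(3 + l) = 2*l/(3 + l))
U(g) = -g**2/2
((j(5) + X(6 - 2))*33)*U(-2) = ((2*5/(3 + 5) + (-12 + (6 - 2))/(6*(6 - 2)))*33)*(-1/2*(-2)**2) = ((2*5/8 + (1/6)*(-12 + 4)/4)*33)*(-1/2*4) = ((2*5*(1/8) + (1/6)*(1/4)*(-8))*33)*(-2) = ((5/4 - 1/3)*33)*(-2) = ((11/12)*33)*(-2) = (121/4)*(-2) = -121/2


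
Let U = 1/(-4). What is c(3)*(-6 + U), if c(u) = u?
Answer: -75/4 ≈ -18.750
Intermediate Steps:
U = -1/4 ≈ -0.25000
c(3)*(-6 + U) = 3*(-6 - 1/4) = 3*(-25/4) = -75/4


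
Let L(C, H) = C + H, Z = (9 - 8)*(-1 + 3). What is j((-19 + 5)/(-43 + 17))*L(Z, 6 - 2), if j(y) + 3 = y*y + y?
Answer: -2202/169 ≈ -13.030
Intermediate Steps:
j(y) = -3 + y + y² (j(y) = -3 + (y*y + y) = -3 + (y² + y) = -3 + (y + y²) = -3 + y + y²)
Z = 2 (Z = 1*2 = 2)
j((-19 + 5)/(-43 + 17))*L(Z, 6 - 2) = (-3 + (-19 + 5)/(-43 + 17) + ((-19 + 5)/(-43 + 17))²)*(2 + (6 - 2)) = (-3 - 14/(-26) + (-14/(-26))²)*(2 + 4) = (-3 - 14*(-1/26) + (-14*(-1/26))²)*6 = (-3 + 7/13 + (7/13)²)*6 = (-3 + 7/13 + 49/169)*6 = -367/169*6 = -2202/169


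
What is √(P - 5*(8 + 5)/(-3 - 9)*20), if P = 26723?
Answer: √241482/3 ≈ 163.80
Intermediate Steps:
√(P - 5*(8 + 5)/(-3 - 9)*20) = √(26723 - 5*(8 + 5)/(-3 - 9)*20) = √(26723 - 65/(-12)*20) = √(26723 - 65*(-1)/12*20) = √(26723 - 5*(-13/12)*20) = √(26723 + (65/12)*20) = √(26723 + 325/3) = √(80494/3) = √241482/3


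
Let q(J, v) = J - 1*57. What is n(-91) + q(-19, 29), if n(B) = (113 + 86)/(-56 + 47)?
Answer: -883/9 ≈ -98.111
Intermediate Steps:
n(B) = -199/9 (n(B) = 199/(-9) = 199*(-⅑) = -199/9)
q(J, v) = -57 + J (q(J, v) = J - 57 = -57 + J)
n(-91) + q(-19, 29) = -199/9 + (-57 - 19) = -199/9 - 76 = -883/9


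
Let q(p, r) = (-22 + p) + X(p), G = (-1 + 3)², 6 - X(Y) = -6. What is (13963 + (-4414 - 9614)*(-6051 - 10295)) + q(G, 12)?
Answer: 229315645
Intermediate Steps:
X(Y) = 12 (X(Y) = 6 - 1*(-6) = 6 + 6 = 12)
G = 4 (G = 2² = 4)
q(p, r) = -10 + p (q(p, r) = (-22 + p) + 12 = -10 + p)
(13963 + (-4414 - 9614)*(-6051 - 10295)) + q(G, 12) = (13963 + (-4414 - 9614)*(-6051 - 10295)) + (-10 + 4) = (13963 - 14028*(-16346)) - 6 = (13963 + 229301688) - 6 = 229315651 - 6 = 229315645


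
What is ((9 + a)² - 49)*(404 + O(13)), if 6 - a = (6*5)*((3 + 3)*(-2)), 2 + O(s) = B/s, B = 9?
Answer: 735915360/13 ≈ 5.6609e+7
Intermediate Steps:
O(s) = -2 + 9/s
a = 366 (a = 6 - 6*5*(3 + 3)*(-2) = 6 - 30*6*(-2) = 6 - 30*(-12) = 6 - 1*(-360) = 6 + 360 = 366)
((9 + a)² - 49)*(404 + O(13)) = ((9 + 366)² - 49)*(404 + (-2 + 9/13)) = (375² - 49)*(404 + (-2 + 9*(1/13))) = (140625 - 49)*(404 + (-2 + 9/13)) = 140576*(404 - 17/13) = 140576*(5235/13) = 735915360/13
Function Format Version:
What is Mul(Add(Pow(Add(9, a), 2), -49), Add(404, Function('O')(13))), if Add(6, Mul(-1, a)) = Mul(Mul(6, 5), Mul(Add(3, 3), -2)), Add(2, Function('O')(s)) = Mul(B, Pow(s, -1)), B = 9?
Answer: Rational(735915360, 13) ≈ 5.6609e+7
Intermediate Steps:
Function('O')(s) = Add(-2, Mul(9, Pow(s, -1)))
a = 366 (a = Add(6, Mul(-1, Mul(Mul(6, 5), Mul(Add(3, 3), -2)))) = Add(6, Mul(-1, Mul(30, Mul(6, -2)))) = Add(6, Mul(-1, Mul(30, -12))) = Add(6, Mul(-1, -360)) = Add(6, 360) = 366)
Mul(Add(Pow(Add(9, a), 2), -49), Add(404, Function('O')(13))) = Mul(Add(Pow(Add(9, 366), 2), -49), Add(404, Add(-2, Mul(9, Pow(13, -1))))) = Mul(Add(Pow(375, 2), -49), Add(404, Add(-2, Mul(9, Rational(1, 13))))) = Mul(Add(140625, -49), Add(404, Add(-2, Rational(9, 13)))) = Mul(140576, Add(404, Rational(-17, 13))) = Mul(140576, Rational(5235, 13)) = Rational(735915360, 13)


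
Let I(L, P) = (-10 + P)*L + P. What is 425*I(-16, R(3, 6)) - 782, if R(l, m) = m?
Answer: 28968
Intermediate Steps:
I(L, P) = P + L*(-10 + P) (I(L, P) = L*(-10 + P) + P = P + L*(-10 + P))
425*I(-16, R(3, 6)) - 782 = 425*(6 - 10*(-16) - 16*6) - 782 = 425*(6 + 160 - 96) - 782 = 425*70 - 782 = 29750 - 782 = 28968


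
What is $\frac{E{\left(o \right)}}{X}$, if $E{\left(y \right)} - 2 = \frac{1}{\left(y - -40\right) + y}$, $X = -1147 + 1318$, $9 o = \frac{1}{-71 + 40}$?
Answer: $\frac{22595}{1908018} \approx 0.011842$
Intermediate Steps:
$o = - \frac{1}{279}$ ($o = \frac{1}{9 \left(-71 + 40\right)} = \frac{1}{9 \left(-31\right)} = \frac{1}{9} \left(- \frac{1}{31}\right) = - \frac{1}{279} \approx -0.0035842$)
$X = 171$
$E{\left(y \right)} = 2 + \frac{1}{40 + 2 y}$ ($E{\left(y \right)} = 2 + \frac{1}{\left(y - -40\right) + y} = 2 + \frac{1}{\left(y + 40\right) + y} = 2 + \frac{1}{\left(40 + y\right) + y} = 2 + \frac{1}{40 + 2 y}$)
$\frac{E{\left(o \right)}}{X} = \frac{\frac{1}{2} \frac{1}{20 - \frac{1}{279}} \left(81 + 4 \left(- \frac{1}{279}\right)\right)}{171} = \frac{81 - \frac{4}{279}}{2 \cdot \frac{5579}{279}} \cdot \frac{1}{171} = \frac{1}{2} \cdot \frac{279}{5579} \cdot \frac{22595}{279} \cdot \frac{1}{171} = \frac{22595}{11158} \cdot \frac{1}{171} = \frac{22595}{1908018}$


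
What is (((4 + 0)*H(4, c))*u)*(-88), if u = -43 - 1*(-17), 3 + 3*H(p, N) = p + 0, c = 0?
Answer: 9152/3 ≈ 3050.7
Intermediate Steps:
H(p, N) = -1 + p/3 (H(p, N) = -1 + (p + 0)/3 = -1 + p/3)
u = -26 (u = -43 + 17 = -26)
(((4 + 0)*H(4, c))*u)*(-88) = (((4 + 0)*(-1 + (1/3)*4))*(-26))*(-88) = ((4*(-1 + 4/3))*(-26))*(-88) = ((4*(1/3))*(-26))*(-88) = ((4/3)*(-26))*(-88) = -104/3*(-88) = 9152/3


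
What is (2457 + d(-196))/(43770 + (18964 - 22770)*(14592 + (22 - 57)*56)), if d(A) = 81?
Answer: -1269/24016811 ≈ -5.2838e-5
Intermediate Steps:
(2457 + d(-196))/(43770 + (18964 - 22770)*(14592 + (22 - 57)*56)) = (2457 + 81)/(43770 + (18964 - 22770)*(14592 + (22 - 57)*56)) = 2538/(43770 - 3806*(14592 - 35*56)) = 2538/(43770 - 3806*(14592 - 1960)) = 2538/(43770 - 3806*12632) = 2538/(43770 - 48077392) = 2538/(-48033622) = 2538*(-1/48033622) = -1269/24016811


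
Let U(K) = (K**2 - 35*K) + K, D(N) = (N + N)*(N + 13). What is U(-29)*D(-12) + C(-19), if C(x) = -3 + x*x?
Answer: -43490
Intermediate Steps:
D(N) = 2*N*(13 + N) (D(N) = (2*N)*(13 + N) = 2*N*(13 + N))
U(K) = K**2 - 34*K
C(x) = -3 + x**2
U(-29)*D(-12) + C(-19) = (-29*(-34 - 29))*(2*(-12)*(13 - 12)) + (-3 + (-19)**2) = (-29*(-63))*(2*(-12)*1) + (-3 + 361) = 1827*(-24) + 358 = -43848 + 358 = -43490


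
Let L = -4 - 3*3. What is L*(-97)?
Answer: 1261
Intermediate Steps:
L = -13 (L = -4 - 9 = -13)
L*(-97) = -13*(-97) = 1261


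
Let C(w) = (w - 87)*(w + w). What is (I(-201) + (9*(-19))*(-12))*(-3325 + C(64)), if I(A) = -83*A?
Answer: -117449715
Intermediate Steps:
C(w) = 2*w*(-87 + w) (C(w) = (-87 + w)*(2*w) = 2*w*(-87 + w))
(I(-201) + (9*(-19))*(-12))*(-3325 + C(64)) = (-83*(-201) + (9*(-19))*(-12))*(-3325 + 2*64*(-87 + 64)) = (16683 - 171*(-12))*(-3325 + 2*64*(-23)) = (16683 + 2052)*(-3325 - 2944) = 18735*(-6269) = -117449715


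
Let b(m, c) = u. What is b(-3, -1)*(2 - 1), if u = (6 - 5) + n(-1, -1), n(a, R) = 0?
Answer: 1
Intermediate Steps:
u = 1 (u = (6 - 5) + 0 = 1 + 0 = 1)
b(m, c) = 1
b(-3, -1)*(2 - 1) = 1*(2 - 1) = 1*1 = 1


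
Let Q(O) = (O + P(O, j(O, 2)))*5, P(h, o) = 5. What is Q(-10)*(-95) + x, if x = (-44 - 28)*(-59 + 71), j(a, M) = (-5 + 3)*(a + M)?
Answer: 1511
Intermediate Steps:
j(a, M) = -2*M - 2*a (j(a, M) = -2*(M + a) = -2*M - 2*a)
Q(O) = 25 + 5*O (Q(O) = (O + 5)*5 = (5 + O)*5 = 25 + 5*O)
x = -864 (x = -72*12 = -864)
Q(-10)*(-95) + x = (25 + 5*(-10))*(-95) - 864 = (25 - 50)*(-95) - 864 = -25*(-95) - 864 = 2375 - 864 = 1511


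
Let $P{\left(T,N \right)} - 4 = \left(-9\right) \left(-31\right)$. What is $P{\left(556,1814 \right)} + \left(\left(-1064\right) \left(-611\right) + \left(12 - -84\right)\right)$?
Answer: $650483$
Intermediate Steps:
$P{\left(T,N \right)} = 283$ ($P{\left(T,N \right)} = 4 - -279 = 4 + 279 = 283$)
$P{\left(556,1814 \right)} + \left(\left(-1064\right) \left(-611\right) + \left(12 - -84\right)\right) = 283 + \left(\left(-1064\right) \left(-611\right) + \left(12 - -84\right)\right) = 283 + \left(650104 + \left(12 + 84\right)\right) = 283 + \left(650104 + 96\right) = 283 + 650200 = 650483$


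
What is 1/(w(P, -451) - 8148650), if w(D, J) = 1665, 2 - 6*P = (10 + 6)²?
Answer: -1/8146985 ≈ -1.2274e-7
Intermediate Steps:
P = -127/3 (P = ⅓ - (10 + 6)²/6 = ⅓ - ⅙*16² = ⅓ - ⅙*256 = ⅓ - 128/3 = -127/3 ≈ -42.333)
1/(w(P, -451) - 8148650) = 1/(1665 - 8148650) = 1/(-8146985) = -1/8146985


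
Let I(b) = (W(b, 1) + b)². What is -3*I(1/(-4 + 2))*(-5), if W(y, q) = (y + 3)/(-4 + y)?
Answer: 1805/108 ≈ 16.713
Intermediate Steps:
W(y, q) = (3 + y)/(-4 + y)
I(b) = (b + (3 + b)/(-4 + b))² (I(b) = ((3 + b)/(-4 + b) + b)² = (b + (3 + b)/(-4 + b))²)
-3*I(1/(-4 + 2))*(-5) = -3*(3 + 1/(-4 + 2) + (-4 + 1/(-4 + 2))/(-4 + 2))²/(-4 + 1/(-4 + 2))²*(-5) = -3*(3 + 1/(-2) + (-4 + 1/(-2))/(-2))²/(-4 + 1/(-2))²*(-5) = -3*(3 - ½ - (-4 - ½)/2)²/(-4 - ½)²*(-5) = -3*(3 - ½ - ½*(-9/2))²/(-9/2)²*(-5) = -4*(3 - ½ + 9/4)²/27*(-5) = -4*(19/4)²/27*(-5) = -4*361/(27*16)*(-5) = -3*361/324*(-5) = -361/108*(-5) = 1805/108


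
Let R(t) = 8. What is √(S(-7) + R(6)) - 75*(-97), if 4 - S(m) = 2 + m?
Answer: 7275 + √17 ≈ 7279.1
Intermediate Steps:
S(m) = 2 - m (S(m) = 4 - (2 + m) = 4 + (-2 - m) = 2 - m)
√(S(-7) + R(6)) - 75*(-97) = √((2 - 1*(-7)) + 8) - 75*(-97) = √((2 + 7) + 8) + 7275 = √(9 + 8) + 7275 = √17 + 7275 = 7275 + √17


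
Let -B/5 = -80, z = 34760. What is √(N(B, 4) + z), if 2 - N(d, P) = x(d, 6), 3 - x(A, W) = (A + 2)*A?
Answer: 7*√3991 ≈ 442.22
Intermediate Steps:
B = 400 (B = -5*(-80) = 400)
x(A, W) = 3 - A*(2 + A) (x(A, W) = 3 - (A + 2)*A = 3 - (2 + A)*A = 3 - A*(2 + A))
N(d, P) = -1 + d² + 2*d (N(d, P) = 2 - (3 - d² - 2*d) = 2 + (-3 + d² + 2*d) = -1 + d² + 2*d)
√(N(B, 4) + z) = √((-1 + 400² + 2*400) + 34760) = √((-1 + 160000 + 800) + 34760) = √(160799 + 34760) = √195559 = 7*√3991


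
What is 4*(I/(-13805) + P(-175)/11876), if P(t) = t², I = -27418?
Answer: 748394293/40987045 ≈ 18.259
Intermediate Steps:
4*(I/(-13805) + P(-175)/11876) = 4*(-27418/(-13805) + (-175)²/11876) = 4*(-27418*(-1/13805) + 30625*(1/11876)) = 4*(27418/13805 + 30625/11876) = 4*(748394293/163948180) = 748394293/40987045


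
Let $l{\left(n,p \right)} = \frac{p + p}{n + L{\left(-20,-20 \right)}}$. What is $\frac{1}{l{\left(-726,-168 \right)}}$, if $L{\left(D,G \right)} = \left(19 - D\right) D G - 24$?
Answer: $- \frac{2475}{56} \approx -44.196$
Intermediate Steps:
$L{\left(D,G \right)} = -24 + D G \left(19 - D\right)$ ($L{\left(D,G \right)} = D \left(19 - D\right) G - 24 = D G \left(19 - D\right) - 24 = -24 + D G \left(19 - D\right)$)
$l{\left(n,p \right)} = \frac{2 p}{15576 + n}$ ($l{\left(n,p \right)} = \frac{p + p}{n - \left(24 - 8000 - 7600\right)} = \frac{2 p}{n - \left(-7576 - 8000\right)} = \frac{2 p}{n + \left(-24 + 8000 + 7600\right)} = \frac{2 p}{n + 15576} = \frac{2 p}{15576 + n}$)
$\frac{1}{l{\left(-726,-168 \right)}} = \frac{1}{2 \left(-168\right) \frac{1}{15576 - 726}} = \frac{1}{2 \left(-168\right) \frac{1}{14850}} = \frac{1}{- \frac{56}{2475}} = - \frac{2475}{56}$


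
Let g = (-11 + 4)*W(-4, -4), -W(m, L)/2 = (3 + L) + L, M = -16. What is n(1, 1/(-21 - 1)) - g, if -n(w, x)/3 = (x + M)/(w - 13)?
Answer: 5807/88 ≈ 65.989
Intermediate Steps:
W(m, L) = -6 - 4*L (W(m, L) = -2*((3 + L) + L) = -2*(3 + 2*L) = -6 - 4*L)
g = -70 (g = (-11 + 4)*(-6 - 4*(-4)) = -7*(-6 + 16) = -7*10 = -70)
n(w, x) = -3*(-16 + x)/(-13 + w) (n(w, x) = -3*(x - 16)/(w - 13) = -3*(-16 + x)/(-13 + w))
n(1, 1/(-21 - 1)) - g = 3*(16 - 1/(-21 - 1))/(-13 + 1) - 1*(-70) = 3*(16 - 1/(-22))/(-12) + 70 = 3*(-1/12)*(16 - 1*(-1/22)) + 70 = 3*(-1/12)*(16 + 1/22) + 70 = 3*(-1/12)*(353/22) + 70 = -353/88 + 70 = 5807/88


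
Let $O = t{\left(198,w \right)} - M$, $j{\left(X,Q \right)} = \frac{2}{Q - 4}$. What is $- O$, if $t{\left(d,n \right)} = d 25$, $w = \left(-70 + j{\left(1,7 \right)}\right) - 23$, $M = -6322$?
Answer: $-11272$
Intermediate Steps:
$j{\left(X,Q \right)} = \frac{2}{-4 + Q}$
$w = - \frac{277}{3}$ ($w = \left(-70 + \frac{2}{-4 + 7}\right) - 23 = \left(-70 + \frac{2}{3}\right) - 23 = - \frac{208}{3} - 23 = - \frac{277}{3} \approx -92.333$)
$t{\left(d,n \right)} = 25 d$
$O = 11272$ ($O = 25 \cdot 198 - -6322 = 4950 + 6322 = 11272$)
$- O = \left(-1\right) 11272 = -11272$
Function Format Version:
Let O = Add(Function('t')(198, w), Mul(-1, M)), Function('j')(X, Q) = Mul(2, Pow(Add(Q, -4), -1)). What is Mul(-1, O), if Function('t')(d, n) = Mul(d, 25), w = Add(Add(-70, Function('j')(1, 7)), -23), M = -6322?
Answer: -11272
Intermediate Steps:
Function('j')(X, Q) = Mul(2, Pow(Add(-4, Q), -1))
w = Rational(-277, 3) (w = Add(Add(-70, Mul(2, Pow(Add(-4, 7), -1))), -23) = Add(Add(-70, Mul(2, Pow(3, -1))), -23) = Add(Add(-70, Mul(2, Rational(1, 3))), -23) = Add(Add(-70, Rational(2, 3)), -23) = Add(Rational(-208, 3), -23) = Rational(-277, 3) ≈ -92.333)
Function('t')(d, n) = Mul(25, d)
O = 11272 (O = Add(Mul(25, 198), Mul(-1, -6322)) = Add(4950, 6322) = 11272)
Mul(-1, O) = Mul(-1, 11272) = -11272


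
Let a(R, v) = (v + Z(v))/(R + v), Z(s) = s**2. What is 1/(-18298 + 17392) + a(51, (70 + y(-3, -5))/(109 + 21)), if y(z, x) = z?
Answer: 2771921/197193165 ≈ 0.014057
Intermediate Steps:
a(R, v) = (v + v**2)/(R + v)
1/(-18298 + 17392) + a(51, (70 + y(-3, -5))/(109 + 21)) = 1/(-18298 + 17392) + ((70 - 3)/(109 + 21))*(1 + (70 - 3)/(109 + 21))/(51 + (70 - 3)/(109 + 21)) = 1/(-906) + (67/130)*(1 + 67/130)/(51 + 67/130) = -1/906 + (67*(1/130))*(1 + 67*(1/130))/(51 + 67*(1/130)) = -1/906 + 67*(1 + 67/130)/(130*(51 + 67/130)) = -1/906 + (67/130)*(197/130)/(6697/130) = -1/906 + (67/130)*(130/6697)*(197/130) = -1/906 + 13199/870610 = 2771921/197193165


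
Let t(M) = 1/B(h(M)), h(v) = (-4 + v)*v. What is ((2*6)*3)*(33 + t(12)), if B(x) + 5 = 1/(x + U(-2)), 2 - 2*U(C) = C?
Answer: 192468/163 ≈ 1180.8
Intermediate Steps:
U(C) = 1 - C/2
h(v) = v*(-4 + v)
B(x) = -5 + 1/(2 + x) (B(x) = -5 + 1/(x + (1 - ½*(-2))) = -5 + 1/(x + (1 + 1)) = -5 + 1/(x + 2) = -5 + 1/(2 + x))
t(M) = (2 + M*(-4 + M))/(-9 - 5*M*(-4 + M)) (t(M) = 1/((-9 - 5*M*(-4 + M))/(2 + M*(-4 + M))) = (2 + M*(-4 + M))/(-9 - 5*M*(-4 + M)))
((2*6)*3)*(33 + t(12)) = ((2*6)*3)*(33 + (-2 - 1*12*(-4 + 12))/(9 + 5*12*(-4 + 12))) = (12*3)*(33 + (-2 - 1*12*8)/(9 + 5*12*8)) = 36*(33 + (-2 - 96)/(9 + 480)) = 36*(33 - 98/489) = 36*(16039/489) = 192468/163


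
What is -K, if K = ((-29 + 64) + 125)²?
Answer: -25600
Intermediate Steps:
K = 25600 (K = (35 + 125)² = 160² = 25600)
-K = -1*25600 = -25600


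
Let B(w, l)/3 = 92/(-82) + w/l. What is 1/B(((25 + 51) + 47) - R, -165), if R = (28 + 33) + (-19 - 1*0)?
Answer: -2255/10911 ≈ -0.20667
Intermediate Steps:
R = 42 (R = 61 + (-19 + 0) = 61 - 19 = 42)
B(w, l) = -138/41 + 3*w/l (B(w, l) = 3*(92/(-82) + w/l) = 3*(92*(-1/82) + w/l) = 3*(-46/41 + w/l) = -138/41 + 3*w/l)
1/B(((25 + 51) + 47) - R, -165) = 1/(-138/41 + 3*(((25 + 51) + 47) - 1*42)/(-165)) = 1/(-138/41 + 3*((76 + 47) - 42)*(-1/165)) = 1/(-138/41 + 3*(123 - 42)*(-1/165)) = 1/(-138/41 + 3*81*(-1/165)) = 1/(-138/41 - 81/55) = 1/(-10911/2255) = -2255/10911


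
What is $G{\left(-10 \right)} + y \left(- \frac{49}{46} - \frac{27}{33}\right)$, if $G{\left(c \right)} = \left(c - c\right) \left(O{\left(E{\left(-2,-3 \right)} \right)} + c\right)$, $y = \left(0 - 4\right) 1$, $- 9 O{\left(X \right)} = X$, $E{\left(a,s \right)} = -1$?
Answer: $\frac{1906}{253} \approx 7.5336$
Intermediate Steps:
$O{\left(X \right)} = - \frac{X}{9}$
$y = -4$ ($y = \left(-4\right) 1 = -4$)
$G{\left(c \right)} = 0$ ($G{\left(c \right)} = \left(c - c\right) \left(\left(- \frac{1}{9}\right) \left(-1\right) + c\right) = 0 \left(\frac{1}{9} + c\right) = 0$)
$G{\left(-10 \right)} + y \left(- \frac{49}{46} - \frac{27}{33}\right) = 0 - 4 \left(- \frac{49}{46} - \frac{27}{33}\right) = 0 - 4 \left(\left(-49\right) \frac{1}{46} - \frac{9}{11}\right) = 0 - 4 \left(- \frac{49}{46} - \frac{9}{11}\right) = 0 - - \frac{1906}{253} = 0 + \frac{1906}{253} = \frac{1906}{253}$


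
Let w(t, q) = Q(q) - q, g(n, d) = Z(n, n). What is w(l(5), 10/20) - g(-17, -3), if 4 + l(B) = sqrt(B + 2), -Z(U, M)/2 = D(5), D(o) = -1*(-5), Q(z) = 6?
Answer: 31/2 ≈ 15.500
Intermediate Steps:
D(o) = 5
Z(U, M) = -10 (Z(U, M) = -2*5 = -10)
g(n, d) = -10
l(B) = -4 + sqrt(2 + B) (l(B) = -4 + sqrt(B + 2) = -4 + sqrt(2 + B))
w(t, q) = 6 - q
w(l(5), 10/20) - g(-17, -3) = (6 - 10/20) - 1*(-10) = (6 - 10/20) + 10 = (6 - 1*1/2) + 10 = (6 - 1/2) + 10 = 11/2 + 10 = 31/2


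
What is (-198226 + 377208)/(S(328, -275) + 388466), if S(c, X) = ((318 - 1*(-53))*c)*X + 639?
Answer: -178982/33075095 ≈ -0.0054114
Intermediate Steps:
S(c, X) = 639 + 371*X*c (S(c, X) = ((318 + 53)*c)*X + 639 = (371*c)*X + 639 = 371*X*c + 639 = 639 + 371*X*c)
(-198226 + 377208)/(S(328, -275) + 388466) = (-198226 + 377208)/((639 + 371*(-275)*328) + 388466) = 178982/((639 - 33464200) + 388466) = 178982/(-33463561 + 388466) = 178982/(-33075095) = 178982*(-1/33075095) = -178982/33075095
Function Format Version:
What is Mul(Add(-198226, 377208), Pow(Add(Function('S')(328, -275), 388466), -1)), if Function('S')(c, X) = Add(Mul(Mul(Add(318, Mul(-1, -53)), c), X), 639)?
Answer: Rational(-178982, 33075095) ≈ -0.0054114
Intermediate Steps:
Function('S')(c, X) = Add(639, Mul(371, X, c)) (Function('S')(c, X) = Add(Mul(Mul(Add(318, 53), c), X), 639) = Add(Mul(Mul(371, c), X), 639) = Add(Mul(371, X, c), 639) = Add(639, Mul(371, X, c)))
Mul(Add(-198226, 377208), Pow(Add(Function('S')(328, -275), 388466), -1)) = Mul(Add(-198226, 377208), Pow(Add(Add(639, Mul(371, -275, 328)), 388466), -1)) = Mul(178982, Pow(Add(Add(639, -33464200), 388466), -1)) = Mul(178982, Pow(Add(-33463561, 388466), -1)) = Mul(178982, Pow(-33075095, -1)) = Mul(178982, Rational(-1, 33075095)) = Rational(-178982, 33075095)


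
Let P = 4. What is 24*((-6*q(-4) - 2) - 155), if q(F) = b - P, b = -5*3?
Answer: -1032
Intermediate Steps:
b = -15
q(F) = -19 (q(F) = -15 - 1*4 = -15 - 4 = -19)
24*((-6*q(-4) - 2) - 155) = 24*((-6*(-19) - 2) - 155) = 24*((114 - 2) - 155) = 24*(112 - 155) = 24*(-43) = -1032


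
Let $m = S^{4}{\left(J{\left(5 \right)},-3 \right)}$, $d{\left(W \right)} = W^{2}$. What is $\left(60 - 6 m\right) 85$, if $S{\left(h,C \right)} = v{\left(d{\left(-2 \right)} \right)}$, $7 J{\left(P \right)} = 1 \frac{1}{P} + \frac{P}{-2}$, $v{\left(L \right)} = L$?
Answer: $-125460$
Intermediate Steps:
$J{\left(P \right)} = - \frac{P}{14} + \frac{1}{7 P}$ ($J{\left(P \right)} = \frac{1 \frac{1}{P} + \frac{P}{-2}}{7} = \frac{\frac{1}{P} + P \left(- \frac{1}{2}\right)}{7} = \frac{\frac{1}{P} - \frac{P}{2}}{7} = - \frac{P}{14} + \frac{1}{7 P}$)
$S{\left(h,C \right)} = 4$ ($S{\left(h,C \right)} = \left(-2\right)^{2} = 4$)
$m = 256$ ($m = 4^{4} = 256$)
$\left(60 - 6 m\right) 85 = \left(60 - 1536\right) 85 = \left(-1476\right) 85 = -125460$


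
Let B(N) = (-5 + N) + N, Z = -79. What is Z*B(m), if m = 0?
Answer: 395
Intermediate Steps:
B(N) = -5 + 2*N
Z*B(m) = -79*(-5 + 2*0) = -79*(-5 + 0) = -79*(-5) = 395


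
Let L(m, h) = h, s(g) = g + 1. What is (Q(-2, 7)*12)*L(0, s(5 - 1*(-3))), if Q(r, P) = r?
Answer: -216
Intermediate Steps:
s(g) = 1 + g
(Q(-2, 7)*12)*L(0, s(5 - 1*(-3))) = (-2*12)*(1 + (5 - 1*(-3))) = -24*(1 + (5 + 3)) = -24*(1 + 8) = -24*9 = -216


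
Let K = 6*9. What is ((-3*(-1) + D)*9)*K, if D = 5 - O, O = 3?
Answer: 2430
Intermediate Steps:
D = 2 (D = 5 - 1*3 = 5 - 3 = 2)
K = 54
((-3*(-1) + D)*9)*K = ((-3*(-1) + 2)*9)*54 = ((3 + 2)*9)*54 = (5*9)*54 = 45*54 = 2430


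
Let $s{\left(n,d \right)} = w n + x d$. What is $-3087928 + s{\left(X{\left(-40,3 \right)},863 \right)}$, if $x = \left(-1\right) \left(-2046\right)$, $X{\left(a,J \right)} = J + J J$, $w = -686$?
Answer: $-1330462$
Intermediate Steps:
$X{\left(a,J \right)} = J + J^{2}$
$x = 2046$
$s{\left(n,d \right)} = - 686 n + 2046 d$
$-3087928 + s{\left(X{\left(-40,3 \right)},863 \right)} = -3087928 + \left(- 686 \cdot 3 \left(1 + 3\right) + 2046 \cdot 863\right) = -3087928 + \left(- 686 \cdot 3 \cdot 4 + 1765698\right) = -3087928 + \left(\left(-686\right) 12 + 1765698\right) = -3087928 + \left(-8232 + 1765698\right) = -3087928 + 1757466 = -1330462$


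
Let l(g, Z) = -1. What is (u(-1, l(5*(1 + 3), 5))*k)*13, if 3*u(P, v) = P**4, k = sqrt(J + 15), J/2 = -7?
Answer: 13/3 ≈ 4.3333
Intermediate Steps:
J = -14 (J = 2*(-7) = -14)
k = 1 (k = sqrt(-14 + 15) = sqrt(1) = 1)
u(P, v) = P**4/3
(u(-1, l(5*(1 + 3), 5))*k)*13 = (((1/3)*(-1)**4)*1)*13 = (((1/3)*1)*1)*13 = ((1/3)*1)*13 = (1/3)*13 = 13/3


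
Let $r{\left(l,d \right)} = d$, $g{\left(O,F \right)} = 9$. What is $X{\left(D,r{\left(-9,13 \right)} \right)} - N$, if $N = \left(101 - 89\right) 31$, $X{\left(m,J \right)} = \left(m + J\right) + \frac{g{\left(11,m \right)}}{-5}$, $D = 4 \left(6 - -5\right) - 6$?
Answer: $- \frac{1614}{5} \approx -322.8$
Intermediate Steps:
$D = 38$ ($D = 4 \left(6 + 5\right) - 6 = 4 \cdot 11 - 6 = 44 - 6 = 38$)
$X{\left(m,J \right)} = - \frac{9}{5} + J + m$ ($X{\left(m,J \right)} = \left(m + J\right) + \frac{9}{-5} = \left(J + m\right) + 9 \left(- \frac{1}{5}\right) = \left(J + m\right) - \frac{9}{5} = - \frac{9}{5} + J + m$)
$N = 372$ ($N = 12 \cdot 31 = 372$)
$X{\left(D,r{\left(-9,13 \right)} \right)} - N = \left(- \frac{9}{5} + 13 + 38\right) - 372 = \frac{246}{5} - 372 = - \frac{1614}{5}$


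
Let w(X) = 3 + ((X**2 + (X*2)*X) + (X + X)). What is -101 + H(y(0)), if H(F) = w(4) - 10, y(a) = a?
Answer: -52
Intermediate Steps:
w(X) = 3 + 2*X + 3*X**2 (w(X) = 3 + ((X**2 + (2*X)*X) + 2*X) = 3 + ((X**2 + 2*X**2) + 2*X) = 3 + (3*X**2 + 2*X) = 3 + (2*X + 3*X**2) = 3 + 2*X + 3*X**2)
H(F) = 49 (H(F) = (3 + 2*4 + 3*4**2) - 10 = (3 + 8 + 3*16) - 10 = (3 + 8 + 48) - 10 = 59 - 10 = 49)
-101 + H(y(0)) = -101 + 49 = -52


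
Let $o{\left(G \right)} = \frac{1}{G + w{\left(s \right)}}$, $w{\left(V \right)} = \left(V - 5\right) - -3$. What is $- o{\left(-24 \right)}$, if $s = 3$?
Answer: $\frac{1}{23} \approx 0.043478$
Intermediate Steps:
$w{\left(V \right)} = -2 + V$ ($w{\left(V \right)} = \left(V - 5\right) + 3 = \left(-5 + V\right) + 3 = -2 + V$)
$o{\left(G \right)} = \frac{1}{1 + G}$ ($o{\left(G \right)} = \frac{1}{G + \left(-2 + 3\right)} = \frac{1}{G + 1} = \frac{1}{1 + G}$)
$- o{\left(-24 \right)} = - \frac{1}{1 - 24} = - \frac{1}{-23} = \left(-1\right) \left(- \frac{1}{23}\right) = \frac{1}{23}$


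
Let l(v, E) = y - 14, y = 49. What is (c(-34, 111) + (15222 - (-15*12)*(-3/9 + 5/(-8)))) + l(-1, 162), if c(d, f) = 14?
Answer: 30197/2 ≈ 15099.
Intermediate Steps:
l(v, E) = 35 (l(v, E) = 49 - 14 = 35)
(c(-34, 111) + (15222 - (-15*12)*(-3/9 + 5/(-8)))) + l(-1, 162) = (14 + (15222 - (-15*12)*(-3/9 + 5/(-8)))) + 35 = (14 + (15222 - (-180)*(-3*⅑ + 5*(-⅛)))) + 35 = (14 + (15222 - (-180)*(-⅓ - 5/8))) + 35 = (14 + (15222 - (-180)*(-23)/24)) + 35 = (14 + (15222 - 1*345/2)) + 35 = (14 + (15222 - 345/2)) + 35 = (14 + 30099/2) + 35 = 30127/2 + 35 = 30197/2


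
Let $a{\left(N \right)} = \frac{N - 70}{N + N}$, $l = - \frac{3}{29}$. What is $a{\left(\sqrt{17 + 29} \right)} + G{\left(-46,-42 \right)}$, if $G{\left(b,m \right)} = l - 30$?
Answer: $- \frac{1717}{58} - \frac{35 \sqrt{46}}{46} \approx -34.764$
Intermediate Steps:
$l = - \frac{3}{29}$ ($l = \left(-3\right) \frac{1}{29} = - \frac{3}{29} \approx -0.10345$)
$G{\left(b,m \right)} = - \frac{873}{29}$ ($G{\left(b,m \right)} = - \frac{3}{29} - 30 = - \frac{873}{29}$)
$a{\left(N \right)} = \frac{-70 + N}{2 N}$ ($a{\left(N \right)} = \frac{N - 70}{2 N} = \left(-70 + N\right) \frac{1}{2 N} = \frac{-70 + N}{2 N}$)
$a{\left(\sqrt{17 + 29} \right)} + G{\left(-46,-42 \right)} = \frac{-70 + \sqrt{17 + 29}}{2 \sqrt{17 + 29}} - \frac{873}{29} = \frac{-70 + \sqrt{46}}{2 \sqrt{46}} - \frac{873}{29} = \frac{\frac{\sqrt{46}}{46} \left(-70 + \sqrt{46}\right)}{2} - \frac{873}{29} = \frac{\sqrt{46} \left(-70 + \sqrt{46}\right)}{92} - \frac{873}{29} = - \frac{873}{29} + \frac{\sqrt{46} \left(-70 + \sqrt{46}\right)}{92}$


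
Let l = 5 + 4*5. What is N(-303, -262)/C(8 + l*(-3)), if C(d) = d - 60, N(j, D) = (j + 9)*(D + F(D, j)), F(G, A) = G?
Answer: -154056/127 ≈ -1213.0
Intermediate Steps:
N(j, D) = 2*D*(9 + j) (N(j, D) = (j + 9)*(D + D) = (9 + j)*(2*D) = 2*D*(9 + j))
l = 25 (l = 5 + 20 = 25)
C(d) = -60 + d
N(-303, -262)/C(8 + l*(-3)) = (2*(-262)*(9 - 303))/(-60 + (8 + 25*(-3))) = (2*(-262)*(-294))/(-60 + (8 - 75)) = 154056/(-60 - 67) = 154056/(-127) = 154056*(-1/127) = -154056/127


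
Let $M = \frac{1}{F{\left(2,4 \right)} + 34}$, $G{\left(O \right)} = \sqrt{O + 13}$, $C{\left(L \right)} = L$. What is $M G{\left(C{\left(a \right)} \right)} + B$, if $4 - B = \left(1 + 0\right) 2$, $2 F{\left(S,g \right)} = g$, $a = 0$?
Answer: $2 + \frac{\sqrt{13}}{36} \approx 2.1002$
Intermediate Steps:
$F{\left(S,g \right)} = \frac{g}{2}$
$G{\left(O \right)} = \sqrt{13 + O}$
$B = 2$ ($B = 4 - \left(1 + 0\right) 2 = 4 - 1 \cdot 2 = 4 - 2 = 2$)
$M = \frac{1}{36}$ ($M = \frac{1}{\frac{1}{2} \cdot 4 + 34} = \frac{1}{2 + 34} = \frac{1}{36} \approx 0.027778$)
$M G{\left(C{\left(a \right)} \right)} + B = \frac{\sqrt{13 + 0}}{36} + 2 = \frac{\sqrt{13}}{36} + 2 = 2 + \frac{\sqrt{13}}{36}$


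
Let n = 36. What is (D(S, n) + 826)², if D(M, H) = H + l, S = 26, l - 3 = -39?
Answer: 682276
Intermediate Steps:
l = -36 (l = 3 - 39 = -36)
D(M, H) = -36 + H (D(M, H) = H - 36 = -36 + H)
(D(S, n) + 826)² = ((-36 + 36) + 826)² = (0 + 826)² = 826² = 682276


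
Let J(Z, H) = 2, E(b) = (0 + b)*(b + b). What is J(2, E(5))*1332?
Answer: 2664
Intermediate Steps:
E(b) = 2*b² (E(b) = b*(2*b) = 2*b²)
J(2, E(5))*1332 = 2*1332 = 2664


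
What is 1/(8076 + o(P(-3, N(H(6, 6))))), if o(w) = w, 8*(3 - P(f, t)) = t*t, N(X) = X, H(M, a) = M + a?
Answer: 1/8061 ≈ 0.00012405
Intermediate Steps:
P(f, t) = 3 - t**2/8 (P(f, t) = 3 - t*t/8 = 3 - t**2/8)
1/(8076 + o(P(-3, N(H(6, 6))))) = 1/(8076 + (3 - (6 + 6)**2/8)) = 1/(8076 + (3 - 1/8*12**2)) = 1/(8076 + (3 - 1/8*144)) = 1/(8076 + (3 - 18)) = 1/(8076 - 15) = 1/8061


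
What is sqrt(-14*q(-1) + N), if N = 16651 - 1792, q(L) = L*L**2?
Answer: sqrt(14873) ≈ 121.95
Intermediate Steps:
q(L) = L**3
N = 14859
sqrt(-14*q(-1) + N) = sqrt(-14*(-1)**3 + 14859) = sqrt(-14*(-1) + 14859) = sqrt(14 + 14859) = sqrt(14873)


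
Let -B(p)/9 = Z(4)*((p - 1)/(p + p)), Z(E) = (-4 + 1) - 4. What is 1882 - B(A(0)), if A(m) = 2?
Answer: 7465/4 ≈ 1866.3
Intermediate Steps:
Z(E) = -7 (Z(E) = -3 - 4 = -7)
B(p) = 63*(-1 + p)/(2*p) (B(p) = -(-63)*(p - 1)/(p + p) = -(-63)*(-1 + p)/((2*p)) = -(-63)*(-1 + p)*(1/(2*p)) = -(-63)*(-1 + p)/(2*p) = 63*(-1 + p)/(2*p))
1882 - B(A(0)) = 1882 - 63*(-1 + 2)/(2*2) = 1882 - 63/(2*2) = 1882 - 1*63/4 = 1882 - 63/4 = 7465/4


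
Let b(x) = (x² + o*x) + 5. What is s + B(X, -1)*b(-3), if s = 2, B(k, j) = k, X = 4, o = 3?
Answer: 22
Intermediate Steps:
b(x) = 5 + x² + 3*x (b(x) = (x² + 3*x) + 5 = 5 + x² + 3*x)
s + B(X, -1)*b(-3) = 2 + 4*(5 + (-3)² + 3*(-3)) = 2 + 4*(5 + 9 - 9) = 2 + 4*5 = 2 + 20 = 22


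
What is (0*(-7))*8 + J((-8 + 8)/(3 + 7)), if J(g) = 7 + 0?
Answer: 7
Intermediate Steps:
J(g) = 7
(0*(-7))*8 + J((-8 + 8)/(3 + 7)) = (0*(-7))*8 + 7 = 0*8 + 7 = 0 + 7 = 7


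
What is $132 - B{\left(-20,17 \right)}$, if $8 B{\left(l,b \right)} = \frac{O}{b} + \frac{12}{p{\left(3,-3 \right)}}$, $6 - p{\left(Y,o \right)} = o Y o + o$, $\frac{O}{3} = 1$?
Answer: $\frac{53881}{408} \approx 132.06$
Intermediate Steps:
$O = 3$ ($O = 3 \cdot 1 = 3$)
$p{\left(Y,o \right)} = 6 - o - Y o^{2}$ ($p{\left(Y,o \right)} = 6 - \left(o Y o + o\right) = 6 - \left(Y o o + o\right) = 6 - \left(Y o^{2} + o\right) = 6 - \left(o + Y o^{2}\right) = 6 - o - Y o^{2}$)
$B{\left(l,b \right)} = - \frac{1}{12} + \frac{3}{8 b}$ ($B{\left(l,b \right)} = \frac{\frac{3}{b} + \frac{12}{6 - -3 - 3 \left(-3\right)^{2}}}{8} = \frac{\frac{3}{b} + \frac{12}{6 + 3 - 3 \cdot 9}}{8} = \frac{\frac{3}{b} + \frac{12}{6 + 3 - 27}}{8} = \frac{\frac{3}{b} + \frac{12}{-18}}{8} = \frac{\frac{3}{b} + 12 \left(- \frac{1}{18}\right)}{8} = \frac{\frac{3}{b} - \frac{2}{3}}{8} = \frac{- \frac{2}{3} + \frac{3}{b}}{8} = - \frac{1}{12} + \frac{3}{8 b}$)
$132 - B{\left(-20,17 \right)} = 132 - \frac{9 - 34}{24 \cdot 17} = 132 - \frac{1}{24} \cdot \frac{1}{17} \left(9 - 34\right) = 132 - \frac{1}{24} \cdot \frac{1}{17} \left(-25\right) = 132 - - \frac{25}{408} = 132 + \frac{25}{408} = \frac{53881}{408}$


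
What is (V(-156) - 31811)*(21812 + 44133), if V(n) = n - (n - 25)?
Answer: -2096127770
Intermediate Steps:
V(n) = 25 (V(n) = n - (-25 + n) = n + (25 - n) = 25)
(V(-156) - 31811)*(21812 + 44133) = (25 - 31811)*(21812 + 44133) = -31786*65945 = -2096127770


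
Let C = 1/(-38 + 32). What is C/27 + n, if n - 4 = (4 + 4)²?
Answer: 11015/162 ≈ 67.994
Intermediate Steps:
C = -⅙ (C = 1/(-6) = -⅙ ≈ -0.16667)
n = 68 (n = 4 + (4 + 4)² = 4 + 8² = 4 + 64 = 68)
C/27 + n = -⅙/27 + 68 = -⅙*1/27 + 68 = -1/162 + 68 = 11015/162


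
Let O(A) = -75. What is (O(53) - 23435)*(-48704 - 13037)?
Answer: 1451530910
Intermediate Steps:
(O(53) - 23435)*(-48704 - 13037) = (-75 - 23435)*(-48704 - 13037) = -23510*(-61741) = 1451530910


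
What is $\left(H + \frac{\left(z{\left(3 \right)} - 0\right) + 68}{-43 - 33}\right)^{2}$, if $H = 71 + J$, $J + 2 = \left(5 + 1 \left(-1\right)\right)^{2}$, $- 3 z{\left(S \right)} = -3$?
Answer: $\frac{40844881}{5776} \approx 7071.5$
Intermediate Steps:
$z{\left(S \right)} = 1$ ($z{\left(S \right)} = \left(- \frac{1}{3}\right) \left(-3\right) = 1$)
$J = 14$ ($J = -2 + \left(5 + 1 \left(-1\right)\right)^{2} = -2 + \left(5 - 1\right)^{2} = -2 + 4^{2} = -2 + 16 = 14$)
$H = 85$ ($H = 71 + 14 = 85$)
$\left(H + \frac{\left(z{\left(3 \right)} - 0\right) + 68}{-43 - 33}\right)^{2} = \left(85 + \frac{\left(1 - 0\right) + 68}{-43 - 33}\right)^{2} = \left(85 + \frac{\left(1 + 0\right) + 68}{-76}\right)^{2} = \left(85 + \left(1 + 68\right) \left(- \frac{1}{76}\right)\right)^{2} = \left(85 + 69 \left(- \frac{1}{76}\right)\right)^{2} = \left(85 - \frac{69}{76}\right)^{2} = \left(\frac{6391}{76}\right)^{2} = \frac{40844881}{5776}$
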